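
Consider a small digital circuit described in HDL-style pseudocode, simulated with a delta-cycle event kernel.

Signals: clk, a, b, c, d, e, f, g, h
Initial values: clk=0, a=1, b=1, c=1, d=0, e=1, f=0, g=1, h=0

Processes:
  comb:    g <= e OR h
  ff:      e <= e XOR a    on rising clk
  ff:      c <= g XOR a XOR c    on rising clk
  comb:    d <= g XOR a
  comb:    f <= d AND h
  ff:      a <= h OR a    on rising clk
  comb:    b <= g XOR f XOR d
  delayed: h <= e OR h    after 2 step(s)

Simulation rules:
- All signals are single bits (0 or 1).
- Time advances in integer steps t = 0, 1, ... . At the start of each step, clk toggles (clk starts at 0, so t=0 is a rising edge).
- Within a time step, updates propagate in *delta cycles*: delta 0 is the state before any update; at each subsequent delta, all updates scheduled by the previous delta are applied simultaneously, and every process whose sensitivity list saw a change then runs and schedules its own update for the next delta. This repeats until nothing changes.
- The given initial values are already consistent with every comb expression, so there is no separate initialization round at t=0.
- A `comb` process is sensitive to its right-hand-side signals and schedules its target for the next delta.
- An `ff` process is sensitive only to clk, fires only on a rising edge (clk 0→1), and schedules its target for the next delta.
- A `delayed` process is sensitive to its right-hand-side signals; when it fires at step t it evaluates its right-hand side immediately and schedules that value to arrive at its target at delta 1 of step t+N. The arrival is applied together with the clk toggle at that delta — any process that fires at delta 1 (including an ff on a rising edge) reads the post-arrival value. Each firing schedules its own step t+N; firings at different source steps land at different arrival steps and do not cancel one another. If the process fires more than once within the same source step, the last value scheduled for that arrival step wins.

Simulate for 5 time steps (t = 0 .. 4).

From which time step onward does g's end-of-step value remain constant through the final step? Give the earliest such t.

[bits: d,g,h,c,b,f,a,e,clk]
t=0: Δ0=010110110 Δ1=010110111 Δ2=010110101 Δ3=000110101 Δ4=100100101 Δ5=100110101 | 5Δ
t=1: Δ0=100110101 Δ1=100110100 | 1Δ
t=2: Δ0=100110100 Δ1=100110101 Δ2=100010111 Δ3=110010111 Δ4=010000111 Δ5=010010111 | 5Δ
t=3: Δ0=010010111 Δ1=010010110 | 1Δ
t=4: Δ0=010010110 Δ1=011010111 Δ2=011010101 | 2Δ

2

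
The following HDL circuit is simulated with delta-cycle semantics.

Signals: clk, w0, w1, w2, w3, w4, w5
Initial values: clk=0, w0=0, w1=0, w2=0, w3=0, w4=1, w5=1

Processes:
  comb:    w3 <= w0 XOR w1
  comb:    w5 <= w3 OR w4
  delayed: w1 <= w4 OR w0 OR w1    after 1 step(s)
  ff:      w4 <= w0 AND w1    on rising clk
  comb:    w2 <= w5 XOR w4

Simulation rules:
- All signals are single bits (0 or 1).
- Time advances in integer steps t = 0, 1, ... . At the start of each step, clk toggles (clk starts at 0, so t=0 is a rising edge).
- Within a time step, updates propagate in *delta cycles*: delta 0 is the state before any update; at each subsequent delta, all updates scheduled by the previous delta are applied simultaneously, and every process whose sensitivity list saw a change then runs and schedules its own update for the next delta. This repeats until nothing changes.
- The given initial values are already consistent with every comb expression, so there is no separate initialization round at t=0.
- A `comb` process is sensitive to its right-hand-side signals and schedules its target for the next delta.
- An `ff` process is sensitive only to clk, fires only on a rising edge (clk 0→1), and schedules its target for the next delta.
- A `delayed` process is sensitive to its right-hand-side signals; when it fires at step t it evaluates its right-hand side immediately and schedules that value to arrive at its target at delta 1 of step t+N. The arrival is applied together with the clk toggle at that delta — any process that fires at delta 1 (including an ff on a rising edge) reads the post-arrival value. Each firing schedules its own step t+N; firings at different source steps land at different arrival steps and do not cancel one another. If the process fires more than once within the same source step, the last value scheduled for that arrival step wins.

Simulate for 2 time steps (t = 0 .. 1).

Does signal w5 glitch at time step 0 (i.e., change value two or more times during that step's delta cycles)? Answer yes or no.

no

t=0 Δ0: w0=0 w4=1 w1=0 w3=0 w2=0 w5=1 clk=0
  Δ1: clk:0→1
  Δ2: w4:1→0
  Δ3: w2:0→1, w5:1→0
  Δ4: w2:1→0
  (4Δ to stable)
t=1 Δ0: w0=0 w4=0 w1=0 w3=0 w2=0 w5=0 clk=1
  Δ1: clk:1→0
  (1Δ to stable)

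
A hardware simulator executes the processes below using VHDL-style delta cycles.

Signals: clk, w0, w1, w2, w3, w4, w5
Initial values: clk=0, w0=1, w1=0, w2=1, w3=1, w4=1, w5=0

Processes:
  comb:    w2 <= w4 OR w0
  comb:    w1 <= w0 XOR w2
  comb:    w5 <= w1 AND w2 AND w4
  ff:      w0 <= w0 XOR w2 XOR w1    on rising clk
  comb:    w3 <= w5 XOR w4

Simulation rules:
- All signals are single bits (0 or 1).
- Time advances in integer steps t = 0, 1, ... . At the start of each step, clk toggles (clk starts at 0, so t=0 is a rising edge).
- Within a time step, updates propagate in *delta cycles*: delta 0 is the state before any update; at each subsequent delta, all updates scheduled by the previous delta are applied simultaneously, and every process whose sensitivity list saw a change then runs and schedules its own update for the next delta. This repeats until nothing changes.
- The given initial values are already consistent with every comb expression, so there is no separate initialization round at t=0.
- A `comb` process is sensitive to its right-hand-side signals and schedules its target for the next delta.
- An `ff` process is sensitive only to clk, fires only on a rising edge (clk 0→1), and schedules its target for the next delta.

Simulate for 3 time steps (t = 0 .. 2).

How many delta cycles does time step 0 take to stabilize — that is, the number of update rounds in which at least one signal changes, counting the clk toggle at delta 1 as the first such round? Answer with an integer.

t=0 Δ0: w5=0 w2=1 clk=0 w3=1 w4=1 w1=0 w0=1
  Δ1: clk:0→1
  Δ2: w0:1→0
  Δ3: w1:0→1
  Δ4: w5:0→1
  Δ5: w3:1→0
  (5Δ to stable)
t=1 Δ0: w5=1 w2=1 clk=1 w3=0 w4=1 w1=1 w0=0
  Δ1: clk:1→0
  (1Δ to stable)
t=2 Δ0: w5=1 w2=1 clk=0 w3=0 w4=1 w1=1 w0=0
  Δ1: clk:0→1
  (1Δ to stable)

5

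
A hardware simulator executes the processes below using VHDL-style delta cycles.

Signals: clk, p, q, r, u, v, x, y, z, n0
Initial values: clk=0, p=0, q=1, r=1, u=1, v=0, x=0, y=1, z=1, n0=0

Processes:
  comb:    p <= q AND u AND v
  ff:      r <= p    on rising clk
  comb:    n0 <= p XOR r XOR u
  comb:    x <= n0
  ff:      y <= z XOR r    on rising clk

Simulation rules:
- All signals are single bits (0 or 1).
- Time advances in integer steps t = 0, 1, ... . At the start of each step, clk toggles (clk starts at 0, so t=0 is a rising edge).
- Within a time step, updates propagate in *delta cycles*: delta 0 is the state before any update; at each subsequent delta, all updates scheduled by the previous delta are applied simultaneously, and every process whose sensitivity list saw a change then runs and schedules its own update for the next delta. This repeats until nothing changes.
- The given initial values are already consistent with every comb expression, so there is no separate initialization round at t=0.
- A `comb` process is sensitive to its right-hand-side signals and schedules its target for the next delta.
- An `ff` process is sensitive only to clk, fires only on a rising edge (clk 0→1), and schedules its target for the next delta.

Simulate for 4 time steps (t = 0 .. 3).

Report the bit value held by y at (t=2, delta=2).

1

[bits: n0,r,clk,p,v,u,x,z,q,y]
t=0: Δ0=0100010111 Δ1=0110010111 Δ2=0010010110 Δ3=1010010110 Δ4=1010011110 | 4Δ
t=1: Δ0=1010011110 Δ1=1000011110 | 1Δ
t=2: Δ0=1000011110 Δ1=1010011110 Δ2=1010011111 | 2Δ
t=3: Δ0=1010011111 Δ1=1000011111 | 1Δ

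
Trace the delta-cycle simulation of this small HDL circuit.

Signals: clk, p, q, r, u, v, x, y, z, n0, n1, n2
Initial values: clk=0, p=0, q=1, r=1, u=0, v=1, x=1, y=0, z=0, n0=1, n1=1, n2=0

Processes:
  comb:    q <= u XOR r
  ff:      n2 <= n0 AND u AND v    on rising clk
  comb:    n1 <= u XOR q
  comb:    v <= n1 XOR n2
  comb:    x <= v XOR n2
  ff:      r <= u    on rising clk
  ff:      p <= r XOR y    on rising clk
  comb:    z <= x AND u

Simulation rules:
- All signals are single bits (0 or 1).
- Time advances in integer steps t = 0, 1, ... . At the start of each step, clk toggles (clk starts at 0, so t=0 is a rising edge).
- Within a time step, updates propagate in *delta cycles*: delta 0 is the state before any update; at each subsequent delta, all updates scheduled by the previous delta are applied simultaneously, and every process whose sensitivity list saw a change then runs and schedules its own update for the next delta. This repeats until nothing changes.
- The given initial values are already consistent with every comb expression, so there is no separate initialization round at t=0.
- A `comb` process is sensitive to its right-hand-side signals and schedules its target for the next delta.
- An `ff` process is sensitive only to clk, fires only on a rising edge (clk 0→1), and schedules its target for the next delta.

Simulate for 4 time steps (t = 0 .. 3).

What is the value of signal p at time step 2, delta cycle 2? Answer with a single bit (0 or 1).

0

t0.Δ0 u=0 v=1 n0=1 p=0 clk=0 r=1 n1=1 x=1 y=0 z=0 n2=0 q=1
t0.Δ1 u=0 v=1 n0=1 p=0 clk=1 r=1 n1=1 x=1 y=0 z=0 n2=0 q=1
t0.Δ2 u=0 v=1 n0=1 p=1 clk=1 r=0 n1=1 x=1 y=0 z=0 n2=0 q=1
t0.Δ3 u=0 v=1 n0=1 p=1 clk=1 r=0 n1=1 x=1 y=0 z=0 n2=0 q=0
t0.Δ4 u=0 v=1 n0=1 p=1 clk=1 r=0 n1=0 x=1 y=0 z=0 n2=0 q=0
t0.Δ5 u=0 v=0 n0=1 p=1 clk=1 r=0 n1=0 x=1 y=0 z=0 n2=0 q=0
t0.Δ6 u=0 v=0 n0=1 p=1 clk=1 r=0 n1=0 x=0 y=0 z=0 n2=0 q=0
t1.Δ0 u=0 v=0 n0=1 p=1 clk=1 r=0 n1=0 x=0 y=0 z=0 n2=0 q=0
t1.Δ1 u=0 v=0 n0=1 p=1 clk=0 r=0 n1=0 x=0 y=0 z=0 n2=0 q=0
t2.Δ0 u=0 v=0 n0=1 p=1 clk=0 r=0 n1=0 x=0 y=0 z=0 n2=0 q=0
t2.Δ1 u=0 v=0 n0=1 p=1 clk=1 r=0 n1=0 x=0 y=0 z=0 n2=0 q=0
t2.Δ2 u=0 v=0 n0=1 p=0 clk=1 r=0 n1=0 x=0 y=0 z=0 n2=0 q=0
t3.Δ0 u=0 v=0 n0=1 p=0 clk=1 r=0 n1=0 x=0 y=0 z=0 n2=0 q=0
t3.Δ1 u=0 v=0 n0=1 p=0 clk=0 r=0 n1=0 x=0 y=0 z=0 n2=0 q=0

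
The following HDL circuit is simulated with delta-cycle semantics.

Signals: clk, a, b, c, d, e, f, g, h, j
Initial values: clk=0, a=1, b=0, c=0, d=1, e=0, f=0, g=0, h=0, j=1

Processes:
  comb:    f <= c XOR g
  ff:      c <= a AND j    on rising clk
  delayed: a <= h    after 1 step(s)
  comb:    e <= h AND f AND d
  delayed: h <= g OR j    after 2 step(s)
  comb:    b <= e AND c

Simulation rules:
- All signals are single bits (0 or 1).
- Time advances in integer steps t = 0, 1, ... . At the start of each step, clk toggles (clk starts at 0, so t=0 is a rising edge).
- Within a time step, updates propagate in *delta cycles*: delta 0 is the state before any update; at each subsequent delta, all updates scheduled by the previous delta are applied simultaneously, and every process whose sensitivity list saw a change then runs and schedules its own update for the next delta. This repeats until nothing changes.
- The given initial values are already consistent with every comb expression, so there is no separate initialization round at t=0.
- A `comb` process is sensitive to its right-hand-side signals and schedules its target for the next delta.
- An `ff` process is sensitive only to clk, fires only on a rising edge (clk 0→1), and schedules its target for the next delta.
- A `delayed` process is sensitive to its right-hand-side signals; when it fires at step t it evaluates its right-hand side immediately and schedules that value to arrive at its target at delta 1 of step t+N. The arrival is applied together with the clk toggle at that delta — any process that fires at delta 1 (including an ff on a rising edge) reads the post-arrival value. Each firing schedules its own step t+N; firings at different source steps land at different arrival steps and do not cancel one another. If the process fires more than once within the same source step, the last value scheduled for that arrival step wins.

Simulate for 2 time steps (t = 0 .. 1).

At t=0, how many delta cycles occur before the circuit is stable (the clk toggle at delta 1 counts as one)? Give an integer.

3

t=0 Δ0: f=0 j=1 g=0 d=1 h=0 clk=0 b=0 c=0 e=0 a=1
  Δ1: clk:0→1
  Δ2: c:0→1
  Δ3: f:0→1
  (3Δ to stable)
t=1 Δ0: f=1 j=1 g=0 d=1 h=0 clk=1 b=0 c=1 e=0 a=1
  Δ1: clk:1→0
  (1Δ to stable)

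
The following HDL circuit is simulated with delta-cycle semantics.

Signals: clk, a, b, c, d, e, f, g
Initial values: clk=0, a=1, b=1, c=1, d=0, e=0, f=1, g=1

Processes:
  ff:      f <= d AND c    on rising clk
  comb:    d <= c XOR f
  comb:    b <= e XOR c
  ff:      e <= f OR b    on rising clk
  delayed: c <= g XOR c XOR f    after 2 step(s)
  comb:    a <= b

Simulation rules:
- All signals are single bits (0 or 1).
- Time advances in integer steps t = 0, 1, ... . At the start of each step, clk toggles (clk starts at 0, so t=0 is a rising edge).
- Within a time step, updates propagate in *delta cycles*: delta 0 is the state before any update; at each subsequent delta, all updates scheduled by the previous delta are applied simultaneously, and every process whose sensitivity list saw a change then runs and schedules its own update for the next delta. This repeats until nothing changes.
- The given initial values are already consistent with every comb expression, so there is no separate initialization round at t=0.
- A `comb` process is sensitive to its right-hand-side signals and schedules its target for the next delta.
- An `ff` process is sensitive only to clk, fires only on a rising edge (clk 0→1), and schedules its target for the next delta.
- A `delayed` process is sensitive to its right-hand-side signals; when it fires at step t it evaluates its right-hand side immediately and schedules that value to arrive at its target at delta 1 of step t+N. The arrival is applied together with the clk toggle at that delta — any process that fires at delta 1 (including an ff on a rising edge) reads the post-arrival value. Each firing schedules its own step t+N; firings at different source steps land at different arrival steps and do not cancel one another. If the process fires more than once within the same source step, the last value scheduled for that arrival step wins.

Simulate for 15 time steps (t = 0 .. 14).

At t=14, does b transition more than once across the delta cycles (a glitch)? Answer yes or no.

yes

t0.Δ0 c=1 d=0 f=1 g=1 clk=0 e=0 b=1 a=1
t0.Δ1 c=1 d=0 f=1 g=1 clk=1 e=0 b=1 a=1
t0.Δ2 c=1 d=0 f=0 g=1 clk=1 e=1 b=1 a=1
t0.Δ3 c=1 d=1 f=0 g=1 clk=1 e=1 b=0 a=1
t0.Δ4 c=1 d=1 f=0 g=1 clk=1 e=1 b=0 a=0
t1.Δ0 c=1 d=1 f=0 g=1 clk=1 e=1 b=0 a=0
t1.Δ1 c=1 d=1 f=0 g=1 clk=0 e=1 b=0 a=0
t2.Δ0 c=1 d=1 f=0 g=1 clk=0 e=1 b=0 a=0
t2.Δ1 c=0 d=1 f=0 g=1 clk=1 e=1 b=0 a=0
t2.Δ2 c=0 d=0 f=0 g=1 clk=1 e=0 b=1 a=0
t2.Δ3 c=0 d=0 f=0 g=1 clk=1 e=0 b=0 a=1
t2.Δ4 c=0 d=0 f=0 g=1 clk=1 e=0 b=0 a=0
t3.Δ0 c=0 d=0 f=0 g=1 clk=1 e=0 b=0 a=0
t3.Δ1 c=0 d=0 f=0 g=1 clk=0 e=0 b=0 a=0
t4.Δ0 c=0 d=0 f=0 g=1 clk=0 e=0 b=0 a=0
t4.Δ1 c=1 d=0 f=0 g=1 clk=1 e=0 b=0 a=0
t4.Δ2 c=1 d=1 f=0 g=1 clk=1 e=0 b=1 a=0
t4.Δ3 c=1 d=1 f=0 g=1 clk=1 e=0 b=1 a=1
t5.Δ0 c=1 d=1 f=0 g=1 clk=1 e=0 b=1 a=1
t5.Δ1 c=1 d=1 f=0 g=1 clk=0 e=0 b=1 a=1
t6.Δ0 c=1 d=1 f=0 g=1 clk=0 e=0 b=1 a=1
t6.Δ1 c=0 d=1 f=0 g=1 clk=1 e=0 b=1 a=1
t6.Δ2 c=0 d=0 f=0 g=1 clk=1 e=1 b=0 a=1
t6.Δ3 c=0 d=0 f=0 g=1 clk=1 e=1 b=1 a=0
t6.Δ4 c=0 d=0 f=0 g=1 clk=1 e=1 b=1 a=1
t7.Δ0 c=0 d=0 f=0 g=1 clk=1 e=1 b=1 a=1
t7.Δ1 c=0 d=0 f=0 g=1 clk=0 e=1 b=1 a=1
t8.Δ0 c=0 d=0 f=0 g=1 clk=0 e=1 b=1 a=1
t8.Δ1 c=1 d=0 f=0 g=1 clk=1 e=1 b=1 a=1
t8.Δ2 c=1 d=1 f=0 g=1 clk=1 e=1 b=0 a=1
t8.Δ3 c=1 d=1 f=0 g=1 clk=1 e=1 b=0 a=0
t9.Δ0 c=1 d=1 f=0 g=1 clk=1 e=1 b=0 a=0
t9.Δ1 c=1 d=1 f=0 g=1 clk=0 e=1 b=0 a=0
t10.Δ0 c=1 d=1 f=0 g=1 clk=0 e=1 b=0 a=0
t10.Δ1 c=0 d=1 f=0 g=1 clk=1 e=1 b=0 a=0
t10.Δ2 c=0 d=0 f=0 g=1 clk=1 e=0 b=1 a=0
t10.Δ3 c=0 d=0 f=0 g=1 clk=1 e=0 b=0 a=1
t10.Δ4 c=0 d=0 f=0 g=1 clk=1 e=0 b=0 a=0
t11.Δ0 c=0 d=0 f=0 g=1 clk=1 e=0 b=0 a=0
t11.Δ1 c=0 d=0 f=0 g=1 clk=0 e=0 b=0 a=0
t12.Δ0 c=0 d=0 f=0 g=1 clk=0 e=0 b=0 a=0
t12.Δ1 c=1 d=0 f=0 g=1 clk=1 e=0 b=0 a=0
t12.Δ2 c=1 d=1 f=0 g=1 clk=1 e=0 b=1 a=0
t12.Δ3 c=1 d=1 f=0 g=1 clk=1 e=0 b=1 a=1
t13.Δ0 c=1 d=1 f=0 g=1 clk=1 e=0 b=1 a=1
t13.Δ1 c=1 d=1 f=0 g=1 clk=0 e=0 b=1 a=1
t14.Δ0 c=1 d=1 f=0 g=1 clk=0 e=0 b=1 a=1
t14.Δ1 c=0 d=1 f=0 g=1 clk=1 e=0 b=1 a=1
t14.Δ2 c=0 d=0 f=0 g=1 clk=1 e=1 b=0 a=1
t14.Δ3 c=0 d=0 f=0 g=1 clk=1 e=1 b=1 a=0
t14.Δ4 c=0 d=0 f=0 g=1 clk=1 e=1 b=1 a=1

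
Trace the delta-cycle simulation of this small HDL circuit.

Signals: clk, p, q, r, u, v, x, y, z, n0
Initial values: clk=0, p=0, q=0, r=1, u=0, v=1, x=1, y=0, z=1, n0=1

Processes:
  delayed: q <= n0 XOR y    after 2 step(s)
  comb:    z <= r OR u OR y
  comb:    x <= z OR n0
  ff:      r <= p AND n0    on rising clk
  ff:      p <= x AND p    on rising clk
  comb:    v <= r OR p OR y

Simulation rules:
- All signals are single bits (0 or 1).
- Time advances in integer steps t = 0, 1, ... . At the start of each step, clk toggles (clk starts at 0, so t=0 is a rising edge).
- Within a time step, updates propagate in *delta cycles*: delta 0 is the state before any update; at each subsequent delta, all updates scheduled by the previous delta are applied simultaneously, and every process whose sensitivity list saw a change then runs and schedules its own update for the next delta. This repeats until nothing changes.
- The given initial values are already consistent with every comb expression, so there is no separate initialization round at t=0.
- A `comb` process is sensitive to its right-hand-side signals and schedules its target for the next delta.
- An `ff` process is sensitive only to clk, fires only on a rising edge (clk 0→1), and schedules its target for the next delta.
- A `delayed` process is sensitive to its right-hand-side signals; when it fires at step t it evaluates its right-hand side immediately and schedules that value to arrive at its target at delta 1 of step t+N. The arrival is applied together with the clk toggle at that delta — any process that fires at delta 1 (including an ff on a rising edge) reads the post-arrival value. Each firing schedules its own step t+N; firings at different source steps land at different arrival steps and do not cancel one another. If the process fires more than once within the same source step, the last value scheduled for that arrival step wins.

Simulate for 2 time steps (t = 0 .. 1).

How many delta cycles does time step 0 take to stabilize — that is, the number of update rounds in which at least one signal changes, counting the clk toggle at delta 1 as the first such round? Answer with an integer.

t0.Δ0 v=1 x=1 clk=0 q=0 z=1 y=0 r=1 u=0 n0=1 p=0
t0.Δ1 v=1 x=1 clk=1 q=0 z=1 y=0 r=1 u=0 n0=1 p=0
t0.Δ2 v=1 x=1 clk=1 q=0 z=1 y=0 r=0 u=0 n0=1 p=0
t0.Δ3 v=0 x=1 clk=1 q=0 z=0 y=0 r=0 u=0 n0=1 p=0
t1.Δ0 v=0 x=1 clk=1 q=0 z=0 y=0 r=0 u=0 n0=1 p=0
t1.Δ1 v=0 x=1 clk=0 q=0 z=0 y=0 r=0 u=0 n0=1 p=0

3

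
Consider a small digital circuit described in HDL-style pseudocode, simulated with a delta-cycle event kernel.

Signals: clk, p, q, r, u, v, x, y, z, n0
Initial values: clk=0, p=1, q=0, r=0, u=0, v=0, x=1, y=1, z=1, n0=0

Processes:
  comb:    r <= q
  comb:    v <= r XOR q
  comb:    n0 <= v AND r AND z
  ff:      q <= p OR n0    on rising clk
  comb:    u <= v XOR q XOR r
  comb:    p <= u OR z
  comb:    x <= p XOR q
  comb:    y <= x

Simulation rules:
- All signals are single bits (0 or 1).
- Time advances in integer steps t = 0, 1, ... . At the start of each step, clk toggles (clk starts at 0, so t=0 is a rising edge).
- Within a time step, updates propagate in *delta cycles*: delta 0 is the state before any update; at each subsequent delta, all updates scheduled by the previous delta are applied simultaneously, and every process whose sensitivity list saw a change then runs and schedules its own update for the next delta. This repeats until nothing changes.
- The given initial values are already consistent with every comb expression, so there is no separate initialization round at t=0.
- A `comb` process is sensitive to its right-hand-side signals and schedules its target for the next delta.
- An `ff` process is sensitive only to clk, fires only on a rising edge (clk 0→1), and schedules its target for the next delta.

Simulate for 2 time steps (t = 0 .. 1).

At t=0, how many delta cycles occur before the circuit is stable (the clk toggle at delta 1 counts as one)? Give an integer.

t0.Δ0 y=1 p=1 u=0 v=0 q=0 n0=0 clk=0 r=0 x=1 z=1
t0.Δ1 y=1 p=1 u=0 v=0 q=0 n0=0 clk=1 r=0 x=1 z=1
t0.Δ2 y=1 p=1 u=0 v=0 q=1 n0=0 clk=1 r=0 x=1 z=1
t0.Δ3 y=1 p=1 u=1 v=1 q=1 n0=0 clk=1 r=1 x=0 z=1
t0.Δ4 y=0 p=1 u=1 v=0 q=1 n0=1 clk=1 r=1 x=0 z=1
t0.Δ5 y=0 p=1 u=0 v=0 q=1 n0=0 clk=1 r=1 x=0 z=1
t1.Δ0 y=0 p=1 u=0 v=0 q=1 n0=0 clk=1 r=1 x=0 z=1
t1.Δ1 y=0 p=1 u=0 v=0 q=1 n0=0 clk=0 r=1 x=0 z=1

5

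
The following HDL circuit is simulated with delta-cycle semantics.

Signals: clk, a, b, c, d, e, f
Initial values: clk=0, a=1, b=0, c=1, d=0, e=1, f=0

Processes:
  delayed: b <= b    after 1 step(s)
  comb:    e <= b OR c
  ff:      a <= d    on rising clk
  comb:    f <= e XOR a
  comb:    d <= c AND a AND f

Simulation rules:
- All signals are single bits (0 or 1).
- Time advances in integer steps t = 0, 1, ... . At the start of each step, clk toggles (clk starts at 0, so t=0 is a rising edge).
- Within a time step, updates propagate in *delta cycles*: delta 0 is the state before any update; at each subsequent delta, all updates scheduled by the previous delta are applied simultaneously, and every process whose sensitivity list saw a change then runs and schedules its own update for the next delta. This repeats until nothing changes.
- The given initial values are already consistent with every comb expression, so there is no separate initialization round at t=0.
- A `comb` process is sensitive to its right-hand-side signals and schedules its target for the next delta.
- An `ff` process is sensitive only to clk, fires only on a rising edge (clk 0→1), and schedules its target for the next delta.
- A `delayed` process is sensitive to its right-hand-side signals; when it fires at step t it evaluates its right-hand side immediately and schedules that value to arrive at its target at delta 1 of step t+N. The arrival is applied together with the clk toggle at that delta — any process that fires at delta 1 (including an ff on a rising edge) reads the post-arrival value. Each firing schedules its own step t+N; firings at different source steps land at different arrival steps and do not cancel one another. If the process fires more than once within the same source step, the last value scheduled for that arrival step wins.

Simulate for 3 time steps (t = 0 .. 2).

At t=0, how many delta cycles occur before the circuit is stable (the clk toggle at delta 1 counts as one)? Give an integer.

[bits: a,f,e,d,clk,b,c]
t=0: Δ0=1010001 Δ1=1010101 Δ2=0010101 Δ3=0110101 | 3Δ
t=1: Δ0=0110101 Δ1=0110001 | 1Δ
t=2: Δ0=0110001 Δ1=0110101 | 1Δ

3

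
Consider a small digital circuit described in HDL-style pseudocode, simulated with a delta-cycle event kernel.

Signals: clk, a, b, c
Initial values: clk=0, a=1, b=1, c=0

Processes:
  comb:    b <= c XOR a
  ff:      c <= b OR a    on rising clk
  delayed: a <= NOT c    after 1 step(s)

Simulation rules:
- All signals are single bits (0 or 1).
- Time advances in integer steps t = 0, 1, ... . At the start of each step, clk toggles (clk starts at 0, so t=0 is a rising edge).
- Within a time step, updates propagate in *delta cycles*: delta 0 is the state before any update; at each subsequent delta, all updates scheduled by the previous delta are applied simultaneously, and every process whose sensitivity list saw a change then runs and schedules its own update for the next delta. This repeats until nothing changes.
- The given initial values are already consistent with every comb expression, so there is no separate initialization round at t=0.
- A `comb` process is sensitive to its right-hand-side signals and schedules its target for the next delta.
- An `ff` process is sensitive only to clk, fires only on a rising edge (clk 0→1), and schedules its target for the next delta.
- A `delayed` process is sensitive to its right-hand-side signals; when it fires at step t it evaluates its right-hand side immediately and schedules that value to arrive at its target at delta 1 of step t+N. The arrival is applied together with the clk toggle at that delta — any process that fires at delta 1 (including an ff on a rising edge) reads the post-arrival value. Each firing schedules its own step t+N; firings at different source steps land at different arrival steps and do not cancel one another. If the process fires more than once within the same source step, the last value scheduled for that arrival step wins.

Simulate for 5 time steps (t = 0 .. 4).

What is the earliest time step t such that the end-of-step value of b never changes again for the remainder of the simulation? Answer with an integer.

t0.Δ0 b=1 a=1 c=0 clk=0
t0.Δ1 b=1 a=1 c=0 clk=1
t0.Δ2 b=1 a=1 c=1 clk=1
t0.Δ3 b=0 a=1 c=1 clk=1
t1.Δ0 b=0 a=1 c=1 clk=1
t1.Δ1 b=0 a=0 c=1 clk=0
t1.Δ2 b=1 a=0 c=1 clk=0
t2.Δ0 b=1 a=0 c=1 clk=0
t2.Δ1 b=1 a=0 c=1 clk=1
t3.Δ0 b=1 a=0 c=1 clk=1
t3.Δ1 b=1 a=0 c=1 clk=0
t4.Δ0 b=1 a=0 c=1 clk=0
t4.Δ1 b=1 a=0 c=1 clk=1

1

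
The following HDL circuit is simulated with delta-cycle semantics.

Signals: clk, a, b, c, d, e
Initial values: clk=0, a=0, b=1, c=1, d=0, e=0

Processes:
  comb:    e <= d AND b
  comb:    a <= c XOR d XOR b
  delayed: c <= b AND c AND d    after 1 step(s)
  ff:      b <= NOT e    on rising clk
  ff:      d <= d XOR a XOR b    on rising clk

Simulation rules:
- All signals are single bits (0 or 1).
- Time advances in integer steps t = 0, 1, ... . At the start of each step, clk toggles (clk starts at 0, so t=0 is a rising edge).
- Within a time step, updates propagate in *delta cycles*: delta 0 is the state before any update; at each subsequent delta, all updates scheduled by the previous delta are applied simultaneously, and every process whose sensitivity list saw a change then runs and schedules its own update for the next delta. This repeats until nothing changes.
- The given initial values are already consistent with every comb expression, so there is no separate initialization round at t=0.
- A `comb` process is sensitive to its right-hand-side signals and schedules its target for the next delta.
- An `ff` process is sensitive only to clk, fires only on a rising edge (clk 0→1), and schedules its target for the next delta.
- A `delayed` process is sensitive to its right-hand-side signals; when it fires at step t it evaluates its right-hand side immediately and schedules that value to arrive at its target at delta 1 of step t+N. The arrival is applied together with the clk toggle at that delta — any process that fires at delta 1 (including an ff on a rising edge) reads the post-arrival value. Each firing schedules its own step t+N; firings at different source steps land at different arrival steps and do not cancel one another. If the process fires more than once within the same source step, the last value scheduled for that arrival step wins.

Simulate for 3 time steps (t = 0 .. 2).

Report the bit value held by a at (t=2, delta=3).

t0.Δ0 d=0 clk=0 e=0 b=1 a=0 c=1
t0.Δ1 d=0 clk=1 e=0 b=1 a=0 c=1
t0.Δ2 d=1 clk=1 e=0 b=1 a=0 c=1
t0.Δ3 d=1 clk=1 e=1 b=1 a=1 c=1
t1.Δ0 d=1 clk=1 e=1 b=1 a=1 c=1
t1.Δ1 d=1 clk=0 e=1 b=1 a=1 c=1
t2.Δ0 d=1 clk=0 e=1 b=1 a=1 c=1
t2.Δ1 d=1 clk=1 e=1 b=1 a=1 c=1
t2.Δ2 d=1 clk=1 e=1 b=0 a=1 c=1
t2.Δ3 d=1 clk=1 e=0 b=0 a=0 c=1

0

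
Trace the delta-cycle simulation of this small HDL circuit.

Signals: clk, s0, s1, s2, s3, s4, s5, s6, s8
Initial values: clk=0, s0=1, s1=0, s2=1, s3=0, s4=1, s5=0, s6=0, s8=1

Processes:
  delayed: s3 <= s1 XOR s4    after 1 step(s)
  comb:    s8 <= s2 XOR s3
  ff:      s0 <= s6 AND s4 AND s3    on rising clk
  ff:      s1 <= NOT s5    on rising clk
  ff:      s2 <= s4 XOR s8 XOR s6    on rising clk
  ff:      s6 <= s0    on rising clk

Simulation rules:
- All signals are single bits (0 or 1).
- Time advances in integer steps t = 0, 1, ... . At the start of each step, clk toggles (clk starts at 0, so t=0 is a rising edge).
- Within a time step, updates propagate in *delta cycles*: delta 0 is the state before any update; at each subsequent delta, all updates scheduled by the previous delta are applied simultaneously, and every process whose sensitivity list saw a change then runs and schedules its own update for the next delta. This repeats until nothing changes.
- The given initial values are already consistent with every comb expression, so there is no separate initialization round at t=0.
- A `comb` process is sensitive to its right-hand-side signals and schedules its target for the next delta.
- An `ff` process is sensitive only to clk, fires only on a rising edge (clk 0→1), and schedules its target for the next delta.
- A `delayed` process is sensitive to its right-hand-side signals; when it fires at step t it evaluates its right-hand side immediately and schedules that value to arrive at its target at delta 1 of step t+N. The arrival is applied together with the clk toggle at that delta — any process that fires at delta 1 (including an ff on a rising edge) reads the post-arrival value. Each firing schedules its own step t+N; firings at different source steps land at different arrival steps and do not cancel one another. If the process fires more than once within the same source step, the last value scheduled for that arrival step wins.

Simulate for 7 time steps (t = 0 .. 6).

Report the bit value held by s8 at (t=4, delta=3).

1

t=0 Δ0: s5=0 clk=0 s4=1 s0=1 s8=1 s2=1 s6=0 s3=0 s1=0
  Δ1: clk:0→1
  Δ2: s0:1→0, s2:1→0, s6:0→1, s1:0→1
  Δ3: s8:1→0
  (3Δ to stable)
t=1 Δ0: s5=0 clk=1 s4=1 s0=0 s8=0 s2=0 s6=1 s3=0 s1=1
  Δ1: clk:1→0
  (1Δ to stable)
t=2 Δ0: s5=0 clk=0 s4=1 s0=0 s8=0 s2=0 s6=1 s3=0 s1=1
  Δ1: clk:0→1
  Δ2: s6:1→0
  (2Δ to stable)
t=3 Δ0: s5=0 clk=1 s4=1 s0=0 s8=0 s2=0 s6=0 s3=0 s1=1
  Δ1: clk:1→0
  (1Δ to stable)
t=4 Δ0: s5=0 clk=0 s4=1 s0=0 s8=0 s2=0 s6=0 s3=0 s1=1
  Δ1: clk:0→1
  Δ2: s2:0→1
  Δ3: s8:0→1
  (3Δ to stable)
t=5 Δ0: s5=0 clk=1 s4=1 s0=0 s8=1 s2=1 s6=0 s3=0 s1=1
  Δ1: clk:1→0
  (1Δ to stable)
t=6 Δ0: s5=0 clk=0 s4=1 s0=0 s8=1 s2=1 s6=0 s3=0 s1=1
  Δ1: clk:0→1
  Δ2: s2:1→0
  Δ3: s8:1→0
  (3Δ to stable)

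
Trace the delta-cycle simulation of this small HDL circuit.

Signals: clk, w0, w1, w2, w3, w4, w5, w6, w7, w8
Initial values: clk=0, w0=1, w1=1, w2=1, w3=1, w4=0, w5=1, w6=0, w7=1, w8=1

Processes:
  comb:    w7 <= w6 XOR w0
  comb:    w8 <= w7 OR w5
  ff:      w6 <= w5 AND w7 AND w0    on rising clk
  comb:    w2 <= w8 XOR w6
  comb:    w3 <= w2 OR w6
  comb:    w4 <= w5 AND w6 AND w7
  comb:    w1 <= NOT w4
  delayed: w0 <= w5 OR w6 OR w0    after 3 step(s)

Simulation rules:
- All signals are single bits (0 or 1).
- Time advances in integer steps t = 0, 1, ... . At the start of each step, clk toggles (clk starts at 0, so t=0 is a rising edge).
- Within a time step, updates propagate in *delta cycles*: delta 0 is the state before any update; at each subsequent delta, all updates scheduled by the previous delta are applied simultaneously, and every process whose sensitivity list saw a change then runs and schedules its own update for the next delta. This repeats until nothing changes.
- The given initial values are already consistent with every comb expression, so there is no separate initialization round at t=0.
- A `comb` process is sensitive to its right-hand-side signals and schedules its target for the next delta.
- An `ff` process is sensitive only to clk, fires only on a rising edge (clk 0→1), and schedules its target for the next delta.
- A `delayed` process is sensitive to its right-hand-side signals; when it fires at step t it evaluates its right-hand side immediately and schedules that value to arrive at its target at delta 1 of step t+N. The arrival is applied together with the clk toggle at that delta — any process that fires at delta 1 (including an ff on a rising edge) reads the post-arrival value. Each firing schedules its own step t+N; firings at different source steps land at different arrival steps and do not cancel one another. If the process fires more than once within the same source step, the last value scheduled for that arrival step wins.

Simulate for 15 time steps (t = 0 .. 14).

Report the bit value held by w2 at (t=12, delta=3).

[bits: clk,w0,w7,w6,w3,w2,w5,w8,w4,w1]
t=0: Δ0=0110111101 Δ1=1110111101 Δ2=1111111101 Δ3=1101101111 Δ4=1101101100 Δ5=1101101101 | 5Δ
t=1: Δ0=1101101101 Δ1=0101101101 | 1Δ
t=2: Δ0=0101101101 Δ1=1101101101 Δ2=1100101101 Δ3=1110011101 Δ4=1110111101 | 4Δ
t=3: Δ0=1110111101 Δ1=0110111101 | 1Δ
t=4: Δ0=0110111101 Δ1=1110111101 Δ2=1111111101 Δ3=1101101111 Δ4=1101101100 Δ5=1101101101 | 5Δ
t=5: Δ0=1101101101 Δ1=0101101101 | 1Δ
t=6: Δ0=0101101101 Δ1=1101101101 Δ2=1100101101 Δ3=1110011101 Δ4=1110111101 | 4Δ
t=7: Δ0=1110111101 Δ1=0110111101 | 1Δ
t=8: Δ0=0110111101 Δ1=1110111101 Δ2=1111111101 Δ3=1101101111 Δ4=1101101100 Δ5=1101101101 | 5Δ
t=9: Δ0=1101101101 Δ1=0101101101 | 1Δ
t=10: Δ0=0101101101 Δ1=1101101101 Δ2=1100101101 Δ3=1110011101 Δ4=1110111101 | 4Δ
t=11: Δ0=1110111101 Δ1=0110111101 | 1Δ
t=12: Δ0=0110111101 Δ1=1110111101 Δ2=1111111101 Δ3=1101101111 Δ4=1101101100 Δ5=1101101101 | 5Δ
t=13: Δ0=1101101101 Δ1=0101101101 | 1Δ
t=14: Δ0=0101101101 Δ1=1101101101 Δ2=1100101101 Δ3=1110011101 Δ4=1110111101 | 4Δ

0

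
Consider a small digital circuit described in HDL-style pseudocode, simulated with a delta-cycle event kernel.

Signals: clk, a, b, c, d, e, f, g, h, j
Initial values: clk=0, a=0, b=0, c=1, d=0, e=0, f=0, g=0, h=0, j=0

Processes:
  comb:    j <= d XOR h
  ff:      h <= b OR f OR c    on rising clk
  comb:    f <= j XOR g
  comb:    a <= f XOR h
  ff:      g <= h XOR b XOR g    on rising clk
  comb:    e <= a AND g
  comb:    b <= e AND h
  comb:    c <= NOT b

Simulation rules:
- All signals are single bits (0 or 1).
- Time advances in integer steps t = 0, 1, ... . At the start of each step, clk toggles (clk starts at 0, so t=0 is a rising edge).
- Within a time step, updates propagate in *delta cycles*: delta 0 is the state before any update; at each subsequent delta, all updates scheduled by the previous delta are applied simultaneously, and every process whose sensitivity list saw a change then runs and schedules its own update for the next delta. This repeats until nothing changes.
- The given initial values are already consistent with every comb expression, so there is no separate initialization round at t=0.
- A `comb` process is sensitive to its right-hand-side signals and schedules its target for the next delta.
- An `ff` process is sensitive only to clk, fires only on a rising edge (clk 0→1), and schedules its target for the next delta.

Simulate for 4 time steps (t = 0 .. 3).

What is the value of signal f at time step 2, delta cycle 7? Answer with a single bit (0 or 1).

t=0 Δ0: g=0 b=0 clk=0 a=0 f=0 j=0 e=0 d=0 h=0 c=1
  Δ1: clk:0→1
  Δ2: h:0→1
  Δ3: a:0→1, j:0→1
  Δ4: f:0→1
  Δ5: a:1→0
  (5Δ to stable)
t=1 Δ0: g=0 b=0 clk=1 a=0 f=1 j=1 e=0 d=0 h=1 c=1
  Δ1: clk:1→0
  (1Δ to stable)
t=2 Δ0: g=0 b=0 clk=0 a=0 f=1 j=1 e=0 d=0 h=1 c=1
  Δ1: clk:0→1
  Δ2: g:0→1
  Δ3: f:1→0
  Δ4: a:0→1
  Δ5: e:0→1
  Δ6: b:0→1
  Δ7: c:1→0
  (7Δ to stable)
t=3 Δ0: g=1 b=1 clk=1 a=1 f=0 j=1 e=1 d=0 h=1 c=0
  Δ1: clk:1→0
  (1Δ to stable)

0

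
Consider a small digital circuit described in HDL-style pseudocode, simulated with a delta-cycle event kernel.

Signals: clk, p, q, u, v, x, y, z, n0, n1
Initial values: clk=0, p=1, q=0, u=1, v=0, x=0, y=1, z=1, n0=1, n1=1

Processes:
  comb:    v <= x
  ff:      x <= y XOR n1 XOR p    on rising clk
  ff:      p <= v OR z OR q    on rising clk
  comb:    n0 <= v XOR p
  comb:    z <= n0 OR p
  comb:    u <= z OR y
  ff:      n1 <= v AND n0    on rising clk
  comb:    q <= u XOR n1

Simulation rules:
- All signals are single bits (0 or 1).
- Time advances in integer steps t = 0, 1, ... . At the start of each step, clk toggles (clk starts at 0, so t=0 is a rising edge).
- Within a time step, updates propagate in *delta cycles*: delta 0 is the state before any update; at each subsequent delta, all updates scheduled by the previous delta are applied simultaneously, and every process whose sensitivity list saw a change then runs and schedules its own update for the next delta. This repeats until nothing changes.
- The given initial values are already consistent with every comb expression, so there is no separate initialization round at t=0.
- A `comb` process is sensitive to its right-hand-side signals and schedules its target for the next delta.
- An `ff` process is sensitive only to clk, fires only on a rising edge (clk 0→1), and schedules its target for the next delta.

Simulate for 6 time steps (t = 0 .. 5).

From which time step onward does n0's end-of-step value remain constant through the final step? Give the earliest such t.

2

t0.Δ0 n0=1 x=0 u=1 p=1 z=1 v=0 q=0 clk=0 n1=1 y=1
t0.Δ1 n0=1 x=0 u=1 p=1 z=1 v=0 q=0 clk=1 n1=1 y=1
t0.Δ2 n0=1 x=1 u=1 p=1 z=1 v=0 q=0 clk=1 n1=0 y=1
t0.Δ3 n0=1 x=1 u=1 p=1 z=1 v=1 q=1 clk=1 n1=0 y=1
t0.Δ4 n0=0 x=1 u=1 p=1 z=1 v=1 q=1 clk=1 n1=0 y=1
t1.Δ0 n0=0 x=1 u=1 p=1 z=1 v=1 q=1 clk=1 n1=0 y=1
t1.Δ1 n0=0 x=1 u=1 p=1 z=1 v=1 q=1 clk=0 n1=0 y=1
t2.Δ0 n0=0 x=1 u=1 p=1 z=1 v=1 q=1 clk=0 n1=0 y=1
t2.Δ1 n0=0 x=1 u=1 p=1 z=1 v=1 q=1 clk=1 n1=0 y=1
t2.Δ2 n0=0 x=0 u=1 p=1 z=1 v=1 q=1 clk=1 n1=0 y=1
t2.Δ3 n0=0 x=0 u=1 p=1 z=1 v=0 q=1 clk=1 n1=0 y=1
t2.Δ4 n0=1 x=0 u=1 p=1 z=1 v=0 q=1 clk=1 n1=0 y=1
t3.Δ0 n0=1 x=0 u=1 p=1 z=1 v=0 q=1 clk=1 n1=0 y=1
t3.Δ1 n0=1 x=0 u=1 p=1 z=1 v=0 q=1 clk=0 n1=0 y=1
t4.Δ0 n0=1 x=0 u=1 p=1 z=1 v=0 q=1 clk=0 n1=0 y=1
t4.Δ1 n0=1 x=0 u=1 p=1 z=1 v=0 q=1 clk=1 n1=0 y=1
t5.Δ0 n0=1 x=0 u=1 p=1 z=1 v=0 q=1 clk=1 n1=0 y=1
t5.Δ1 n0=1 x=0 u=1 p=1 z=1 v=0 q=1 clk=0 n1=0 y=1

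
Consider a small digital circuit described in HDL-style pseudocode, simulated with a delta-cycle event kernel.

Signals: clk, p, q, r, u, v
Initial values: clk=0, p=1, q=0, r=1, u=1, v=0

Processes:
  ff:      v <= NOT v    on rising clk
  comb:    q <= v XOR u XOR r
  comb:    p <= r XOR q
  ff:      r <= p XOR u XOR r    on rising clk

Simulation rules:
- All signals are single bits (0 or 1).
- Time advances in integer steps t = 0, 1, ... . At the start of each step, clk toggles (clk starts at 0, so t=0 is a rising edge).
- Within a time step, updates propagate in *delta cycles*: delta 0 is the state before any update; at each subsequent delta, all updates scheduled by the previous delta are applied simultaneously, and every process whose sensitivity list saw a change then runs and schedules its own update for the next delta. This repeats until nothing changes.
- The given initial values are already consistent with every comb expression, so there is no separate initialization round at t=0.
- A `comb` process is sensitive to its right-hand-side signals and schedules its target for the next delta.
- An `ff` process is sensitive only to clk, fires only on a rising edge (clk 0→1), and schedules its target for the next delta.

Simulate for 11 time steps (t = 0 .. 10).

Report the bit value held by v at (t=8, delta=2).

[bits: v,u,r,p,q,clk]
t=0: Δ0=011100 Δ1=011101 Δ2=111101 Δ3=111111 Δ4=111011 | 4Δ
t=1: Δ0=111011 Δ1=111010 | 1Δ
t=2: Δ0=111010 Δ1=111011 Δ2=010011 Δ3=010111 | 3Δ
t=3: Δ0=010111 Δ1=010110 | 1Δ
t=4: Δ0=010110 Δ1=010111 Δ2=110111 Δ3=110101 Δ4=110001 | 4Δ
t=5: Δ0=110001 Δ1=110000 | 1Δ
t=6: Δ0=110000 Δ1=110001 Δ2=011001 Δ3=011101 | 3Δ
t=7: Δ0=011101 Δ1=011100 | 1Δ
t=8: Δ0=011100 Δ1=011101 Δ2=111101 Δ3=111111 Δ4=111011 | 4Δ
t=9: Δ0=111011 Δ1=111010 | 1Δ
t=10: Δ0=111010 Δ1=111011 Δ2=010011 Δ3=010111 | 3Δ

1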